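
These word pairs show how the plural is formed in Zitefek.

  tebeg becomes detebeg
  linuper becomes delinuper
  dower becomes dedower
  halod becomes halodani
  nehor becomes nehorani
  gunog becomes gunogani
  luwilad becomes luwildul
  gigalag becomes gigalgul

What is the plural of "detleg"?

linuper and nehor both end in -r yet inflect differently (delinuper, nehorani), so the final letter is not what conditions the rule; the last vowel is.
"detleg" has last vowel 'e'. The stems whose last vowel is 'e' (tebeg → detebeg, linuper → delinuper, dower → dedower) add the prefix de-.
So detleg → dedetleg.

dedetleg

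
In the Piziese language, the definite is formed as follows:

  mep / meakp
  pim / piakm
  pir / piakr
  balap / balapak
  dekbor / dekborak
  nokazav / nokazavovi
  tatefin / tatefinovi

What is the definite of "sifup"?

"sifup" has 2 vowels. The stems with 2 vowels (balap → balapak, dekbor → dekborak) add -ak.
The other patterns: stems with 1 vowel insert -ak- after the first vowel; stems with 3 vowels add -ovi.
So sifup → sifupak.

sifupak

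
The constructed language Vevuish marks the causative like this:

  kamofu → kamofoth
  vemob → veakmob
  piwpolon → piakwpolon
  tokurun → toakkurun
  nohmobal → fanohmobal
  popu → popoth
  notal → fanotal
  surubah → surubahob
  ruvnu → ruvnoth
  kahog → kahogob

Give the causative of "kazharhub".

kaakzharhub

surubah and nohmobal both have last vowel 'a' yet inflect differently (surubahob, fanohmobal), so the last vowel is not what conditions the rule; the final letter is.
"kazharhub" ends in -b. The one such stem in the data (vemob → veakmob) inserts -ak- after the first vowel (as do piwpolon, tokurun), so the same rule applies.
The other patterns: stems ending in -g or -h add -ob; stems ending in -u drop the final letter and add -oth; stems ending in -l add the prefix fa-.
So kazharhub → kaakzharhub.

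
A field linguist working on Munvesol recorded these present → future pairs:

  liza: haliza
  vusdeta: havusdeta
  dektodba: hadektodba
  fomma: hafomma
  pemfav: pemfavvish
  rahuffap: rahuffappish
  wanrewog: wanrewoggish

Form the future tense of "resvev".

"resvev" ends in -v. The one such stem in the data (pemfav → pemfavvish) doubles the final consonant and adds -ish (as do wanrewog, rahuffap), so the same rule applies.
The other pattern: stems ending in -a add the prefix ha-.
So resvev → resvevvish.

resvevvish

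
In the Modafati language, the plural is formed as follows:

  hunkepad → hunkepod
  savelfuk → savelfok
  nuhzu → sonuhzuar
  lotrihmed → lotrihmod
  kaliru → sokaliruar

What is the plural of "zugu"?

savelfuk and nuhzu both have last vowel 'u' yet inflect differently (savelfok, sonuhzuar), so the last vowel is not what conditions the rule; whether the stem ends in a vowel or a consonant is.
"zugu" ends in a vowel. The stems ending in a vowel (nuhzu → sonuhzuar, kaliru → sokaliruar) add so- … -ar around the stem.
The other pattern: stems ending in a consonant change the last vowel to 'o'.
So zugu → sozuguar.

sozuguar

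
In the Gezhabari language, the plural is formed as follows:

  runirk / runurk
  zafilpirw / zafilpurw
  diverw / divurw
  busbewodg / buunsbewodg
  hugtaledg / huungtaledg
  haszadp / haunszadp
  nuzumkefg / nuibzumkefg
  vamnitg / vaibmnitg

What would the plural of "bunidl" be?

busbewodg and nuzumkefg both end in -g yet inflect differently (buunsbewodg, nuibzumkefg), so the final letter is not what conditions the rule; the second-to-last letter is.
"bunidl" has second-to-last letter 'd'. The stems whose second-to-last letter is 'd' (busbewodg → buunsbewodg, hugtaledg → huungtaledg, haszadp → haunszadp) insert -un- after the first vowel.
So bunidl → buunnidl.

buunnidl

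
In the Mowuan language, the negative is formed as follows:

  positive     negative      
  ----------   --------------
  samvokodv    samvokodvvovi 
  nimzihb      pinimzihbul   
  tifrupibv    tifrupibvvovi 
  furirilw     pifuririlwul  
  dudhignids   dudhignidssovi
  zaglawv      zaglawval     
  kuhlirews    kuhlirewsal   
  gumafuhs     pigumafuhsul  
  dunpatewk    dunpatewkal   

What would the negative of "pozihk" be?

pipozihkul

gumafuhs and kuhlirews both end in -s yet inflect differently (pigumafuhsul, kuhlirewsal), so the final letter is not what conditions the rule; the second-to-last letter is.
"pozihk" has second-to-last letter 'h'. The stems whose second-to-last letter is 'h' (nimzihb → pinimzihbul, gumafuhs → pigumafuhsul) add pi- … -ul around the stem.
So pozihk → pipozihkul.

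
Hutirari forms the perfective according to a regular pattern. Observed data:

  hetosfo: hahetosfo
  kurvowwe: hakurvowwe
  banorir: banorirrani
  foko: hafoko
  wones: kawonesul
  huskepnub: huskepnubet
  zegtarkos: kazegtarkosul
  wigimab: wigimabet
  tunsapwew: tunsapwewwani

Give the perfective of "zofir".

tunsapwew and wones both have last vowel 'e' yet inflect differently (tunsapwewwani, kawonesul), so the last vowel is not what conditions the rule; the final letter is.
"zofir" ends in -r. The one such stem in the data (banorir → banorirrani) doubles the final consonant and adds -ani (as does tunsapwew), so the same rule applies.
The other patterns: stems ending in -s add ka- … -ul around the stem; stems ending in -b add -et; stems ending in -e or -o add the prefix ha-.
So zofir → zofirrani.

zofirrani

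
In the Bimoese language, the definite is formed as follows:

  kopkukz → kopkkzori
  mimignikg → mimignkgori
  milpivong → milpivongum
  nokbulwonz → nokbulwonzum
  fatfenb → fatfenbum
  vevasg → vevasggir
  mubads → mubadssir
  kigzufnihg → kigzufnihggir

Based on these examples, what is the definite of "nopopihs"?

mimignikg and milpivong both end in -g yet inflect differently (mimignkgori, milpivongum), so the final letter is not what conditions the rule; the second-to-last letter is.
"nopopihs" has second-to-last letter 'h'. The one such stem in the data (kigzufnihg → kigzufnihggir) doubles the final consonant and adds -ir (as do vevasg, mubads), so the same rule applies.
The other patterns: stems whose second-to-last letter is 'k' delete the last vowel and add -ori; stems whose second-to-last letter is 'n' add -um.
So nopopihs → nopopihssir.

nopopihssir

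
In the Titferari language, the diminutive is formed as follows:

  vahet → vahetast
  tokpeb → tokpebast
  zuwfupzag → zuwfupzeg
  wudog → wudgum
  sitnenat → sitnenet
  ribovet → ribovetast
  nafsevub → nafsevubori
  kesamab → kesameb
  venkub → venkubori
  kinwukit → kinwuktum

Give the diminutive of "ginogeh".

ginogehast

"ginogeh" has last vowel 'e'. The stems whose last vowel is 'e' (tokpeb → tokpebast, ribovet → ribovetast, vahet → vahetast) add -ast.
The other patterns: stems whose last vowel is 'u' add -ori; stems whose last vowel is 'a' change the last vowel to 'e'; stems whose last vowel is 'i' or 'o' delete the last vowel and add -um.
So ginogeh → ginogehast.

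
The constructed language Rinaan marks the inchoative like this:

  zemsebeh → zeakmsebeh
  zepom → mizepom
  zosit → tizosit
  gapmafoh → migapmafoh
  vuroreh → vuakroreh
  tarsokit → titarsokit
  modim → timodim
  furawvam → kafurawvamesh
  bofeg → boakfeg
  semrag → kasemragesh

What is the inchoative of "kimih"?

tikimih

"kimih" has last vowel 'i'. The stems whose last vowel is 'i' (zosit → tizosit, modim → timodim, tarsokit → titarsokit) add the prefix ti-.
The other patterns: stems whose last vowel is 'o' add the prefix mi-; stems whose last vowel is 'a' add ka- … -esh around the stem; stems whose last vowel is 'e' insert -ak- after the first vowel.
So kimih → tikimih.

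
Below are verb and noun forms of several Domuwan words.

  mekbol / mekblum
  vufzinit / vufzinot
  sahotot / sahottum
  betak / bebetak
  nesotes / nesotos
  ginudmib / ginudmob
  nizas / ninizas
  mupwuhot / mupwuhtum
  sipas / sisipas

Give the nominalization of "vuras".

mupwuhot and vufzinit both end in -t yet inflect differently (mupwuhtum, vufzinot), so the final letter is not what conditions the rule; the last vowel is.
"vuras" has last vowel 'a'. The stems whose last vowel is 'a' (nizas → ninizas, betak → bebetak, sipas → sisipas) repeat the first consonant+vowel as a prefix.
So vuras → vuvuras.

vuvuras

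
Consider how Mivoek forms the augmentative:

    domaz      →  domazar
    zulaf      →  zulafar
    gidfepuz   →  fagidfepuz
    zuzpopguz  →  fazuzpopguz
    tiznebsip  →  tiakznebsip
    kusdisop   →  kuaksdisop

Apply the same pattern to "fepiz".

feakpiz

"fepiz" has last vowel 'i'. The one such stem in the data (tiznebsip → tiakznebsip) inserts -ak- after the first vowel (as does kusdisop), so the same rule applies.
So fepiz → feakpiz.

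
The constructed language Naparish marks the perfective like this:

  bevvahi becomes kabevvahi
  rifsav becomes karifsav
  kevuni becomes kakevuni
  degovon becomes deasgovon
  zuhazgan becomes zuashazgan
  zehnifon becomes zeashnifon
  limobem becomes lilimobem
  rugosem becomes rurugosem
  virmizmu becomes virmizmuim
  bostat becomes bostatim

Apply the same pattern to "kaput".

kaputim

"kaput" ends in -t. The one such stem in the data (bostat → bostatim) adds -im, so the same rule applies.
So kaput → kaputim.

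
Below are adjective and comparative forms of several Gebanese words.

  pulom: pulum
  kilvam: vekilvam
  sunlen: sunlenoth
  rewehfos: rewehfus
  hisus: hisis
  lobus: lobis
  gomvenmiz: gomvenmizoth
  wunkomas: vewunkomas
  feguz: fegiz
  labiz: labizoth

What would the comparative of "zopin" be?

lobus and wunkomas both end in -s yet inflect differently (lobis, vewunkomas), so the final letter is not what conditions the rule; the last vowel is.
"zopin" has last vowel 'i'. The stems whose last vowel is 'i' (gomvenmiz → gomvenmizoth, labiz → labizoth) add -oth.
So zopin → zopinoth.

zopinoth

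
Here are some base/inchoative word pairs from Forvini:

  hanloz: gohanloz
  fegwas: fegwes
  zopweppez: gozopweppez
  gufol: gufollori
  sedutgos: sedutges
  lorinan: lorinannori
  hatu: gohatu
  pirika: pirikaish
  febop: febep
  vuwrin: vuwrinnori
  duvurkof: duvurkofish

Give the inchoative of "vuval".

hanloz and gufol both have last vowel 'o' yet inflect differently (gohanloz, gufollori), so the last vowel is not what conditions the rule; the final letter is.
"vuval" ends in -l. The one such stem in the data (gufol → gufollori) doubles the final consonant and adds -ori (as do lorinan, vuwrin), so the same rule applies.
The other patterns: stems ending in -u or -z add the prefix go-; stems ending in -p or -s change the last vowel to 'e'; stems ending in -a or -f add -ish.
So vuval → vuvallori.

vuvallori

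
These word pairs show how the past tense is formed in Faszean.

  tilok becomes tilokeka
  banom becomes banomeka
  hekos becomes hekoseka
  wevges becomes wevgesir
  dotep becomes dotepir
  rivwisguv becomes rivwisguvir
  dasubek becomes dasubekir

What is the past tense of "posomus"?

tilok and dasubek both end in -k yet inflect differently (tilokeka, dasubekir), so the final letter is not what conditions the rule; the last vowel is.
"posomus" has last vowel 'u'. The one such stem in the data (rivwisguv → rivwisguvir) adds -ir, so the same rule applies.
The other pattern: stems whose last vowel is 'o' add -eka.
So posomus → posomusir.

posomusir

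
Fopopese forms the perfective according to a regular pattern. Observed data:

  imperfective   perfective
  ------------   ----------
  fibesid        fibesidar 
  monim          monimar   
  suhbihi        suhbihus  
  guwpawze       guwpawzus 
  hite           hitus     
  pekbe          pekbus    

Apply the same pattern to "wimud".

"wimud" ends in a consonant. The stems ending in a consonant (fibesid → fibesidar, monim → monimar) add -ar.
The other pattern: stems ending in a vowel drop the final letter and add -us.
So wimud → wimudar.

wimudar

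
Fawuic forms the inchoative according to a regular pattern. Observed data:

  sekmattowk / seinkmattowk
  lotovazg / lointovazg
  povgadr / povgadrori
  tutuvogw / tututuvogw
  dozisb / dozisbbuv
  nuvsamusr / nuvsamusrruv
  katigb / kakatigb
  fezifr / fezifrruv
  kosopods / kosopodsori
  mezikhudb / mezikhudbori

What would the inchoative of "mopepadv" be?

povgadr and nuvsamusr both end in -r yet inflect differently (povgadrori, nuvsamusrruv), so the final letter is not what conditions the rule; the second-to-last letter is.
"mopepadv" has second-to-last letter 'd'. The stems whose second-to-last letter is 'd' (povgadr → povgadrori, mezikhudb → mezikhudbori, kosopods → kosopodsori) add -ori.
So mopepadv → mopepadvori.

mopepadvori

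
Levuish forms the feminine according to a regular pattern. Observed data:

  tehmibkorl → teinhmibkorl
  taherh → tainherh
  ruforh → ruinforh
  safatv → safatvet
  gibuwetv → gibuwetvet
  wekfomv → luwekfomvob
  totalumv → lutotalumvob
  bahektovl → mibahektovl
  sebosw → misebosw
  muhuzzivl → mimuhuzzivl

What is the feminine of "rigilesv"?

safatv and wekfomv both end in -v yet inflect differently (safatvet, luwekfomvob), so the final letter is not what conditions the rule; the second-to-last letter is.
"rigilesv" has second-to-last letter 's'. The one such stem in the data (sebosw → misebosw) adds the prefix mi-, so the same rule applies.
The other patterns: stems whose second-to-last letter is 'r' insert -in- after the first vowel; stems whose second-to-last letter is 't' add -et; stems whose second-to-last letter is 'm' add lu- … -ob around the stem.
So rigilesv → mirigilesv.

mirigilesv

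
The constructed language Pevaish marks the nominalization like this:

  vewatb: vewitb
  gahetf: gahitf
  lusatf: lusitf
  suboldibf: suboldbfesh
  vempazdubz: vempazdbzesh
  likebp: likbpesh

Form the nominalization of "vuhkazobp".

"vuhkazobp" has second-to-last letter 'b'. The stems whose second-to-last letter is 'b' (suboldibf → suboldbfesh, vempazdubz → vempazdbzesh, likebp → likbpesh) delete the last vowel and add -esh.
The other pattern: stems whose second-to-last letter is 't' change the last vowel to 'i'.
So vuhkazobp → vuhkazbpesh.

vuhkazbpesh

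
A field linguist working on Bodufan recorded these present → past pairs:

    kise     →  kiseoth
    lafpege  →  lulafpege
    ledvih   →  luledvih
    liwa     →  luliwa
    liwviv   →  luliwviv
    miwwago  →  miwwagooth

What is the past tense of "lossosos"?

lulossosos

lafpege and kise both end in -e yet inflect differently (lulafpege, kiseoth), so the final letter is not what conditions the rule; the first letter is.
"lossosos" begins with l-. The stems beginning with l- (ledvih → luledvih, lafpege → lulafpege, liwviv → luliwviv) add the prefix lu-.
The other pattern: stems beginning with k- or m- add -oth.
So lossosos → lulossosos.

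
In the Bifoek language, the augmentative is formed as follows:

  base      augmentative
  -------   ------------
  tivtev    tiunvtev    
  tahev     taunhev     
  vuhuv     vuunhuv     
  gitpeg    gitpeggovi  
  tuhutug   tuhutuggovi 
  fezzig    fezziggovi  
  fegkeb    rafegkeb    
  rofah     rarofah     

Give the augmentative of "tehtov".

teunhtov

tivtev and gitpeg both have last vowel 'e' yet inflect differently (tiunvtev, gitpeggovi), so the last vowel is not what conditions the rule; the final letter is.
"tehtov" ends in -v. The stems ending in -v (tivtev → tiunvtev, tahev → taunhev, vuhuv → vuunhuv) insert -un- after the first vowel.
So tehtov → teunhtov.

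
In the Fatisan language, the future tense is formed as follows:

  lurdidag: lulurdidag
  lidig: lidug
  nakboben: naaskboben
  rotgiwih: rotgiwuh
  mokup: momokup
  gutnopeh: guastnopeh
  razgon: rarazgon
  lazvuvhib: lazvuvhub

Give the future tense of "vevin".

vevun

gutnopeh and rotgiwih both end in -h yet inflect differently (guastnopeh, rotgiwuh), so the final letter is not what conditions the rule; the last vowel is.
"vevin" has last vowel 'i'. The stems whose last vowel is 'i' (lidig → lidug, rotgiwih → rotgiwuh, lazvuvhib → lazvuvhub) change the last vowel to 'u'.
The other patterns: stems whose last vowel is 'e' insert -as- after the first vowel; stems whose last vowel is 'a', 'o' or 'u' repeat the first consonant+vowel as a prefix.
So vevin → vevun.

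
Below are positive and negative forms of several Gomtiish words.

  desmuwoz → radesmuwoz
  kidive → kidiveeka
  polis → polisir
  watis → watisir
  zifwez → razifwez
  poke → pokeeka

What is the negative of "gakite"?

gakiteeka

zifwez and poke both have last vowel 'e' yet inflect differently (razifwez, pokeeka), so the last vowel is not what conditions the rule; the final letter is.
"gakite" ends in -e. The stems ending in -e (poke → pokeeka, kidive → kidiveeka) add -eka.
The other patterns: stems ending in -z add the prefix ra-; stems ending in -s add -ir.
So gakite → gakiteeka.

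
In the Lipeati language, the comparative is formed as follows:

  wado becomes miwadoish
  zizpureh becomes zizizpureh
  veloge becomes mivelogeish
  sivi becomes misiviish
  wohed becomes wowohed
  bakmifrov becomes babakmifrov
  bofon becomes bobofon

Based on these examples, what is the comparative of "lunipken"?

veloge and wohed both have last vowel 'e' yet inflect differently (mivelogeish, wowohed), so the last vowel is not what conditions the rule; whether the stem ends in a vowel or a consonant is.
"lunipken" ends in a consonant. The stems ending in a consonant (wohed → wowohed, bakmifrov → babakmifrov, zizpureh → zizizpureh) repeat the first consonant+vowel as a prefix.
The other pattern: stems ending in a vowel add mi- … -ish around the stem.
So lunipken → lulunipken.

lulunipken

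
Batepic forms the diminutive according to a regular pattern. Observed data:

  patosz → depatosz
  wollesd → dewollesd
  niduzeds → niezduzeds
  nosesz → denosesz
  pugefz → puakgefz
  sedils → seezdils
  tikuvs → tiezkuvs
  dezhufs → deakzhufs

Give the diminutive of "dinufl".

"dinufl" has second-to-last letter 'f'. The stems whose second-to-last letter is 'f' (pugefz → puakgefz, dezhufs → deakzhufs) insert -ak- after the first vowel.
The other patterns: stems whose second-to-last letter is 's' add the prefix de-; stems whose second-to-last letter is 'd', 'l' or 'v' insert -ez- after the first vowel.
So dinufl → diaknufl.

diaknufl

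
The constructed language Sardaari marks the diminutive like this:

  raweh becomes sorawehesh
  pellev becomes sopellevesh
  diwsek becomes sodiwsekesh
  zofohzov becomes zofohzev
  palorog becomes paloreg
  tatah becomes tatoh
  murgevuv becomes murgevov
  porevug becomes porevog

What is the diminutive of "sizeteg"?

sosizetegesh

pellev and zofohzov both end in -v yet inflect differently (sopellevesh, zofohzev), so the final letter is not what conditions the rule; the last vowel is.
"sizeteg" has last vowel 'e'. The stems whose last vowel is 'e' (raweh → sorawehesh, pellev → sopellevesh, diwsek → sodiwsekesh) add so- … -esh around the stem.
So sizeteg → sosizetegesh.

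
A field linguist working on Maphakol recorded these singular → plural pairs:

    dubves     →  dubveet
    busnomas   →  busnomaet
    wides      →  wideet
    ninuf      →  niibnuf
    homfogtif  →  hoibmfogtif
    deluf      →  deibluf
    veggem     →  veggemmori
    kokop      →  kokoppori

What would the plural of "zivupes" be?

dubves and veggem both have last vowel 'e' yet inflect differently (dubveet, veggemmori), so the last vowel is not what conditions the rule; the final letter is.
"zivupes" ends in -s. The stems ending in -s (dubves → dubveet, busnomas → busnomaet, wides → wideet) drop the final letter and add -et.
So zivupes → zivupeet.

zivupeet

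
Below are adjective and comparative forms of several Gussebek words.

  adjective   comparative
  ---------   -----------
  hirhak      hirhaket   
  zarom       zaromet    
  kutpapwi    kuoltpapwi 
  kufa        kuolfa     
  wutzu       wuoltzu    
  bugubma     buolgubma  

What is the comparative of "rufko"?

ruolfko

hirhak and kufa both have last vowel 'a' yet inflect differently (hirhaket, kuolfa), so the last vowel is not what conditions the rule; whether the stem ends in a vowel or a consonant is.
"rufko" ends in a vowel. The stems ending in a vowel (kutpapwi → kuoltpapwi, kufa → kuolfa, wutzu → wuoltzu) insert -ol- after the first vowel.
The other pattern: stems ending in a consonant add -et.
So rufko → ruolfko.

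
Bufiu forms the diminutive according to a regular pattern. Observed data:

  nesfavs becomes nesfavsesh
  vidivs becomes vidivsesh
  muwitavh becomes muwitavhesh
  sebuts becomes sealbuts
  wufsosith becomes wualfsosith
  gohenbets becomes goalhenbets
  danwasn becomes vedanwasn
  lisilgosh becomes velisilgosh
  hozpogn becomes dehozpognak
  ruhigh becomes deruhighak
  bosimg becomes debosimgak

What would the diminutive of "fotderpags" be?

defotderpagsak

nesfavs and sebuts both end in -s yet inflect differently (nesfavsesh, sealbuts), so the final letter is not what conditions the rule; the second-to-last letter is.
"fotderpags" has second-to-last letter 'g'. The stems whose second-to-last letter is 'g' (hozpogn → dehozpognak, ruhigh → deruhighak) add de- … -ak around the stem.
The other patterns: stems whose second-to-last letter is 'v' add -esh; stems whose second-to-last letter is 't' insert -al- after the first vowel; stems whose second-to-last letter is 's' add the prefix ve-.
So fotderpags → defotderpagsak.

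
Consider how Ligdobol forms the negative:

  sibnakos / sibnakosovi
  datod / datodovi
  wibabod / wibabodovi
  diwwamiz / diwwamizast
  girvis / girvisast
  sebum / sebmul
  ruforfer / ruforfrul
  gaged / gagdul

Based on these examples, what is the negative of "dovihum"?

sibnakos and girvis both end in -s yet inflect differently (sibnakosovi, girvisast), so the final letter is not what conditions the rule; the last vowel is.
"dovihum" has last vowel 'u'. The one such stem in the data (sebum → sebmul) deletes the last vowel and adds -ul (as do ruforfer, gaged), so the same rule applies.
So dovihum → dovihmul.

dovihmul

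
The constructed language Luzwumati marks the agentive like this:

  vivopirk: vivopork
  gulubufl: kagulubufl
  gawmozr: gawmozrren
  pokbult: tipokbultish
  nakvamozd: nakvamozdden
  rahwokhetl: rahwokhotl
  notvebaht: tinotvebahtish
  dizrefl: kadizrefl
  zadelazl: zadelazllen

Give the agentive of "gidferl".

gidforl

zadelazl and dizrefl both end in -l yet inflect differently (zadelazllen, kadizrefl), so the final letter is not what conditions the rule; the second-to-last letter is.
"gidferl" has second-to-last letter 'r'. The one such stem in the data (vivopirk → vivopork) changes the last vowel to 'o' (as does rahwokhetl), so the same rule applies.
So gidferl → gidforl.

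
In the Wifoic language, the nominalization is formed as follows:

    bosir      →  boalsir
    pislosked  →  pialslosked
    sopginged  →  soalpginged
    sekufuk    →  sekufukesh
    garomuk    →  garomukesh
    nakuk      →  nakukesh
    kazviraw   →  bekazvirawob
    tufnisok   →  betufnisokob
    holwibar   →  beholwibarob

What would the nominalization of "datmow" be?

bedatmowob

sekufuk and tufnisok both end in -k yet inflect differently (sekufukesh, betufnisokob), so the final letter is not what conditions the rule; the last vowel is.
"datmow" has last vowel 'o'. The one such stem in the data (tufnisok → betufnisokob) adds be- … -ob around the stem, so the same rule applies.
The other patterns: stems whose last vowel is 'e' or 'i' insert -al- after the first vowel; stems whose last vowel is 'u' add -esh.
So datmow → bedatmowob.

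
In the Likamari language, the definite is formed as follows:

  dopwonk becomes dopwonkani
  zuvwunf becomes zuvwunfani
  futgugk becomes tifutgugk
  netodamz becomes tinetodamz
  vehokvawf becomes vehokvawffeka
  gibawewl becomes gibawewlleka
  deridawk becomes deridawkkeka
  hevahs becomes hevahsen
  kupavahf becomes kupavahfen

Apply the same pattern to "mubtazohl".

dopwonk and futgugk both end in -k yet inflect differently (dopwonkani, tifutgugk), so the final letter is not what conditions the rule; the second-to-last letter is.
"mubtazohl" has second-to-last letter 'h'. The stems whose second-to-last letter is 'h' (hevahs → hevahsen, kupavahf → kupavahfen) add -en.
The other patterns: stems whose second-to-last letter is 'n' add -ani; stems whose second-to-last letter is 'g' or 'm' add the prefix ti-; stems whose second-to-last letter is 'w' double the final consonant and add -eka.
So mubtazohl → mubtazohlen.

mubtazohlen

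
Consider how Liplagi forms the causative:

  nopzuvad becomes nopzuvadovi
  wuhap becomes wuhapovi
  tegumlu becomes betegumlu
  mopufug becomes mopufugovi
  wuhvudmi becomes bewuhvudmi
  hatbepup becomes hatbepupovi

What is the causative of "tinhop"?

"tinhop" ends in a consonant. The stems ending in a consonant (nopzuvad → nopzuvadovi, hatbepup → hatbepupovi, mopufug → mopufugovi) add -ovi.
The other pattern: stems ending in a vowel add the prefix be-.
So tinhop → tinhopovi.

tinhopovi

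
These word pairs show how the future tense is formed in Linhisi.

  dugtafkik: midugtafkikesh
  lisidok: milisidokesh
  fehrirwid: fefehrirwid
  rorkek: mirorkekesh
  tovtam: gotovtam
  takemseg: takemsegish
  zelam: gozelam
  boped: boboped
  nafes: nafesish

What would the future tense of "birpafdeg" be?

birpafdegish

"birpafdeg" ends in -g. The one such stem in the data (takemseg → takemsegish) adds -ish, so the same rule applies.
So birpafdeg → birpafdegish.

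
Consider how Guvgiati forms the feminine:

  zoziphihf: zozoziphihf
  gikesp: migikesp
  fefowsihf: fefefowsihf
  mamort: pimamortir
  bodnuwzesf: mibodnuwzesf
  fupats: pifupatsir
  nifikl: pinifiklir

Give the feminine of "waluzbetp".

piwaluzbetpir

bodnuwzesf and zoziphihf both end in -f yet inflect differently (mibodnuwzesf, zozoziphihf), so the final letter is not what conditions the rule; the second-to-last letter is.
"waluzbetp" has second-to-last letter 't'. The one such stem in the data (fupats → pifupatsir) adds pi- … -ir around the stem, so the same rule applies.
The other patterns: stems whose second-to-last letter is 's' add the prefix mi-; stems whose second-to-last letter is 'h' repeat the first consonant+vowel as a prefix.
So waluzbetp → piwaluzbetpir.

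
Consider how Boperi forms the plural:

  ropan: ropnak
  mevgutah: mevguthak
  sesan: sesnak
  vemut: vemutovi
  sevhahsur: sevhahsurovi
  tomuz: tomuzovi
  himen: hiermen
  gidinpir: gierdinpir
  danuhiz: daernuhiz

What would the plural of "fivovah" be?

fivovhak

ropan and himen both end in -n yet inflect differently (ropnak, hiermen), so the final letter is not what conditions the rule; the last vowel is.
"fivovah" has last vowel 'a'. The stems whose last vowel is 'a' (ropan → ropnak, mevgutah → mevguthak, sesan → sesnak) delete the last vowel and add -ak.
So fivovah → fivovhak.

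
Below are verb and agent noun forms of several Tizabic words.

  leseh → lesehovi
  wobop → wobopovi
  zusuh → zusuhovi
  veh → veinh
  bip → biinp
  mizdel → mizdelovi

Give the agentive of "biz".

veh and zusuh both end in -h yet inflect differently (veinh, zusuhovi), so the final letter is not what conditions the rule; the number of vowels is.
"biz" has 1 vowel. The stems with 1 vowel (bip → biinp, veh → veinh) insert -in- after the first vowel.
So biz → biinz.

biinz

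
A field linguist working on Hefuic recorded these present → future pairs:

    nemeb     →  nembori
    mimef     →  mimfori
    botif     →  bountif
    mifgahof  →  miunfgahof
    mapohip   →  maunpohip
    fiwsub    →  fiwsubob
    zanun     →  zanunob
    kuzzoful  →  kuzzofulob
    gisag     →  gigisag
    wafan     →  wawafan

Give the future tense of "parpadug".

mimef and botif both end in -f yet inflect differently (mimfori, bountif), so the final letter is not what conditions the rule; the last vowel is.
"parpadug" has last vowel 'u'. The stems whose last vowel is 'u' (fiwsub → fiwsubob, zanun → zanunob, kuzzoful → kuzzofulob) add -ob.
So parpadug → parpadugob.

parpadugob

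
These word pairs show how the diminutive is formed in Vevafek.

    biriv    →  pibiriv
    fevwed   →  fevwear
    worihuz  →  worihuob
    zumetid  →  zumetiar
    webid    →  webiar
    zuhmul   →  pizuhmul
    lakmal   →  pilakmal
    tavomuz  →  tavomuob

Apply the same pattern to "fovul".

"fovul" ends in -l. The stems ending in -l (zuhmul → pizuhmul, lakmal → pilakmal) add the prefix pi-.
So fovul → pifovul.

pifovul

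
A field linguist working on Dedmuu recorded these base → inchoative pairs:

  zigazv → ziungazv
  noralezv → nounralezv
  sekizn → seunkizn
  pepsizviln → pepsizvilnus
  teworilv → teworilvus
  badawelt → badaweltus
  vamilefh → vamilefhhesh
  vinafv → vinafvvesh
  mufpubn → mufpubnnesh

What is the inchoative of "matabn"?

matabnnesh

"matabn" has second-to-last letter 'b'. The one such stem in the data (mufpubn → mufpubnnesh) doubles the final consonant and adds -esh (as do vamilefh, vinafv), so the same rule applies.
The other patterns: stems whose second-to-last letter is 'z' insert -un- after the first vowel; stems whose second-to-last letter is 'l' add -us.
So matabn → matabnnesh.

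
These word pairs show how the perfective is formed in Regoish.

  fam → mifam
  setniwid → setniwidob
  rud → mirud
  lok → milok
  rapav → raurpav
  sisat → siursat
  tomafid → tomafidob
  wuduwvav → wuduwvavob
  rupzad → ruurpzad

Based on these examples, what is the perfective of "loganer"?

"loganer" has 3 vowels. The stems with 3 vowels (tomafid → tomafidob, wuduwvav → wuduwvavob, setniwid → setniwidob) add -ob.
So loganer → loganerob.

loganerob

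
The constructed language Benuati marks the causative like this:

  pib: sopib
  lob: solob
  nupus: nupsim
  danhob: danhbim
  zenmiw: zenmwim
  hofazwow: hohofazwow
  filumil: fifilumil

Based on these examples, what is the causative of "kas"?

sokas

"kas" has 1 vowel. The stems with 1 vowel (pib → sopib, lob → solob) add the prefix so-.
So kas → sokas.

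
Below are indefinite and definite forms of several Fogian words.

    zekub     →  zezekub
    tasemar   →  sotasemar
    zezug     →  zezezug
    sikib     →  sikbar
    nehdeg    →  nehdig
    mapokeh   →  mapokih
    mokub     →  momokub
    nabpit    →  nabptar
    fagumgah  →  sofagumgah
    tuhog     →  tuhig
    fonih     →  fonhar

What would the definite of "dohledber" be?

"dohledber" has last vowel 'e'. The stems whose last vowel is 'e' (mapokeh → mapokih, nehdeg → nehdig) change the last vowel to 'i'.
So dohledber → dohledbir.

dohledbir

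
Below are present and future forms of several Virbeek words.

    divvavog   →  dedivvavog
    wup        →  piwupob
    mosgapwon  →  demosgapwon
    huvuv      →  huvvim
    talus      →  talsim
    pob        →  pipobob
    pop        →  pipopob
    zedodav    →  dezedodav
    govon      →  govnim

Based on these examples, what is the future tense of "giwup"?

giwpim

huvuv and zedodav both end in -v yet inflect differently (huvvim, dezedodav), so the final letter is not what conditions the rule; the number of vowels is.
"giwup" has 2 vowels. The stems with 2 vowels (talus → talsim, govon → govnim, huvuv → huvvim) delete the last vowel and add -im.
So giwup → giwpim.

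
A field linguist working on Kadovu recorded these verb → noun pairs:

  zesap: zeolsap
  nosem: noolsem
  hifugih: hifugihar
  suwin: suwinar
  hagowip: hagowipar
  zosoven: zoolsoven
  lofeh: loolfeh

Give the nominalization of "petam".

hagowip and zesap both end in -p yet inflect differently (hagowipar, zeolsap), so the final letter is not what conditions the rule; the last vowel is.
"petam" has last vowel 'a'. The one such stem in the data (zesap → zeolsap) inserts -ol- after the first vowel (as do zosoven, lofeh), so the same rule applies.
The other pattern: stems whose last vowel is 'i' add -ar.
So petam → peoltam.

peoltam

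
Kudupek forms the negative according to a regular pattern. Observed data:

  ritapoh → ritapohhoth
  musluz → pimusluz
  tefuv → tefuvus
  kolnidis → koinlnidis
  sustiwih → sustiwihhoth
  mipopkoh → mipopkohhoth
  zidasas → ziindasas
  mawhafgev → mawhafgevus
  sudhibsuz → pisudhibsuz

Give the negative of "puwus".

musluz and tefuv both have last vowel 'u' yet inflect differently (pimusluz, tefuvus), so the last vowel is not what conditions the rule; the final letter is.
"puwus" ends in -s. The stems ending in -s (zidasas → ziindasas, kolnidis → koinlnidis) insert -in- after the first vowel.
So puwus → puinwus.

puinwus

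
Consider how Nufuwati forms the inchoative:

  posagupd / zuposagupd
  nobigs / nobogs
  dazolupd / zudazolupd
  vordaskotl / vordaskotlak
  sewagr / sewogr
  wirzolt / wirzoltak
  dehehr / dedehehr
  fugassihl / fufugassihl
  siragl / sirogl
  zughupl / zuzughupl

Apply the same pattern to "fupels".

fugassihl and siragl both end in -l yet inflect differently (fufugassihl, sirogl), so the final letter is not what conditions the rule; the second-to-last letter is.
"fupels" has second-to-last letter 'l'. The one such stem in the data (wirzolt → wirzoltak) adds -ak, so the same rule applies.
The other patterns: stems whose second-to-last letter is 'h' repeat the first consonant+vowel as a prefix; stems whose second-to-last letter is 'p' add the prefix zu-; stems whose second-to-last letter is 'g' change the last vowel to 'o'.
So fupels → fupelsak.

fupelsak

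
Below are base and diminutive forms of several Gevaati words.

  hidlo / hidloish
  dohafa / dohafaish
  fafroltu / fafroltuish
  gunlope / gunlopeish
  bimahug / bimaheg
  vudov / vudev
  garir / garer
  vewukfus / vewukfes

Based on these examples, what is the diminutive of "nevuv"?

"nevuv" ends in a consonant. The stems ending in a consonant (bimahug → bimaheg, vudov → vudev, garir → garer) change the last vowel to 'e'.
So nevuv → nevev.

nevev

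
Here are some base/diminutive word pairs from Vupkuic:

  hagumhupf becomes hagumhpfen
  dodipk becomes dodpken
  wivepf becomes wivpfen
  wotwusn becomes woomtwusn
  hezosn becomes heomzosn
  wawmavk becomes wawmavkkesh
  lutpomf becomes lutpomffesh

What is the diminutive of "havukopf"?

havukpfen

dodipk and wawmavk both end in -k yet inflect differently (dodpken, wawmavkkesh), so the final letter is not what conditions the rule; the second-to-last letter is.
"havukopf" has second-to-last letter 'p'. The stems whose second-to-last letter is 'p' (hagumhupf → hagumhpfen, dodipk → dodpken, wivepf → wivpfen) delete the last vowel and add -en.
The other patterns: stems whose second-to-last letter is 's' insert -om- after the first vowel; stems whose second-to-last letter is 'm' or 'v' double the final consonant and add -esh.
So havukopf → havukpfen.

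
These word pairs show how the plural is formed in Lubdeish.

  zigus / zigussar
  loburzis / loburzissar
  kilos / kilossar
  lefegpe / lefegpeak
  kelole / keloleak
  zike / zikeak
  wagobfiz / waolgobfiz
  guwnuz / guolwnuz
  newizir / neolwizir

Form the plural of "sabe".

"sabe" ends in -e. The stems ending in -e (lefegpe → lefegpeak, kelole → keloleak, zike → zikeak) add -ak.
The other patterns: stems ending in -s double the final consonant and add -ar; stems ending in -r or -z insert -ol- after the first vowel.
So sabe → sabeak.

sabeak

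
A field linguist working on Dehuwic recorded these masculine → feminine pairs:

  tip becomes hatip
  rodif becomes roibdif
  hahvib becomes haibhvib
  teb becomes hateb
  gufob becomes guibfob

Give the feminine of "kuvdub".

"kuvdub" has 2 vowels. The stems with 2 vowels (gufob → guibfob, rodif → roibdif, hahvib → haibhvib) insert -ib- after the first vowel.
So kuvdub → kuibvdub.

kuibvdub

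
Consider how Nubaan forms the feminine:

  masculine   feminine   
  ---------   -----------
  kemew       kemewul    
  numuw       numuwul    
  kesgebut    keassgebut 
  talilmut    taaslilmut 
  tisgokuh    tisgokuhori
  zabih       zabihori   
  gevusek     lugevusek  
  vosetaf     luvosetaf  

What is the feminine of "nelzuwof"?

numuw and kesgebut both have last vowel 'u' yet inflect differently (numuwul, keassgebut), so the last vowel is not what conditions the rule; the final letter is.
"nelzuwof" ends in -f. The one such stem in the data (vosetaf → luvosetaf) adds the prefix lu-, so the same rule applies.
The other patterns: stems ending in -w add -ul; stems ending in -t insert -as- after the first vowel; stems ending in -h add -ori.
So nelzuwof → lunelzuwof.

lunelzuwof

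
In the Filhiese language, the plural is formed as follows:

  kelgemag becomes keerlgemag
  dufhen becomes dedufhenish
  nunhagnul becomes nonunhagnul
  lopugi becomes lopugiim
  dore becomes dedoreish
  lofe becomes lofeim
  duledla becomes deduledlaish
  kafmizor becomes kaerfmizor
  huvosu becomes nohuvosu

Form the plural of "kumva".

kuermva

dore and lofe both end in -e yet inflect differently (dedoreish, lofeim), so the final letter is not what conditions the rule; the first letter is.
"kumva" begins with k-. The stems beginning with k- (kafmizor → kaerfmizor, kelgemag → keerlgemag) insert -er- after the first vowel.
So kumva → kuermva.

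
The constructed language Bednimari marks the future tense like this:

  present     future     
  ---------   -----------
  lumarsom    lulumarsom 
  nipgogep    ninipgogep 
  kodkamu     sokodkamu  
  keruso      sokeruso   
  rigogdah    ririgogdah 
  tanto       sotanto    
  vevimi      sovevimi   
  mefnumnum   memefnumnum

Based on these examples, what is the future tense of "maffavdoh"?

lumarsom and tanto both have last vowel 'o' yet inflect differently (lulumarsom, sotanto), so the last vowel is not what conditions the rule; whether the stem ends in a vowel or a consonant is.
"maffavdoh" ends in a consonant. The stems ending in a consonant (lumarsom → lulumarsom, nipgogep → ninipgogep, rigogdah → ririgogdah) repeat the first consonant+vowel as a prefix.
The other pattern: stems ending in a vowel add the prefix so-.
So maffavdoh → mamaffavdoh.

mamaffavdoh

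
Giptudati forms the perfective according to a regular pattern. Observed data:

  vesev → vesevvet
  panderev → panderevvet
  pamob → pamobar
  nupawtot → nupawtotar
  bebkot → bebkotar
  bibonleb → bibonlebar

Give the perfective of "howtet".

vesev and bibonleb both have last vowel 'e' yet inflect differently (vesevvet, bibonlebar), so the last vowel is not what conditions the rule; the final letter is.
"howtet" ends in -t. The stems ending in -t (nupawtot → nupawtotar, bebkot → bebkotar) add -ar.
So howtet → howtetar.

howtetar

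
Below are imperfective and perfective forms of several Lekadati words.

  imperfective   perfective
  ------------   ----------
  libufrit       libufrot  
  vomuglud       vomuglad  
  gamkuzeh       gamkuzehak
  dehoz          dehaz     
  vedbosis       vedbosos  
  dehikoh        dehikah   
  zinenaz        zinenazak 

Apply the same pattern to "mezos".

mezas

dehikoh and gamkuzeh both end in -h yet inflect differently (dehikah, gamkuzehak), so the final letter is not what conditions the rule; the last vowel is.
"mezos" has last vowel 'o'. The stems whose last vowel is 'o' (dehoz → dehaz, dehikoh → dehikah) change the last vowel to 'a'.
The other patterns: stems whose last vowel is 'i' change the last vowel to 'o'; stems whose last vowel is 'a' or 'e' add -ak.
So mezos → mezas.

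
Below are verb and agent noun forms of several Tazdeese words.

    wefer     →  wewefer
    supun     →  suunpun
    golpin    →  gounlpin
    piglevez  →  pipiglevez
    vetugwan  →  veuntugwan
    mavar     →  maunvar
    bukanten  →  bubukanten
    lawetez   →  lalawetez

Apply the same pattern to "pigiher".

pipigiher

bukanten and golpin both end in -n yet inflect differently (bubukanten, gounlpin), so the final letter is not what conditions the rule; the last vowel is.
"pigiher" has last vowel 'e'. The stems whose last vowel is 'e' (bukanten → bubukanten, lawetez → lalawetez, wefer → wewefer) repeat the first consonant+vowel as a prefix.
The other pattern: stems whose last vowel is 'a', 'i' or 'u' insert -un- after the first vowel.
So pigiher → pipigiher.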